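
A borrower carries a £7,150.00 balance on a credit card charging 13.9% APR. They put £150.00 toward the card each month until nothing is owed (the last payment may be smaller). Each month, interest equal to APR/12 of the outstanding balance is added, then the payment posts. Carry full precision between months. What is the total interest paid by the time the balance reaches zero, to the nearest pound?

£3,312

Monthly rate r = 13.9%/12 = 1.15833% = 0.0115833.
Payoff takes n = ⌈−ln(1 − rB₀/P)/ln(1+r)⌉ = ⌈69.748⌉ = 70 payments; the last is £112.38.
Total paid = 69·£150.00 + £112.38 = £10,462.38.
Total interest = total paid − principal = £10,462.38 − £7,150.00 = £3,312.38.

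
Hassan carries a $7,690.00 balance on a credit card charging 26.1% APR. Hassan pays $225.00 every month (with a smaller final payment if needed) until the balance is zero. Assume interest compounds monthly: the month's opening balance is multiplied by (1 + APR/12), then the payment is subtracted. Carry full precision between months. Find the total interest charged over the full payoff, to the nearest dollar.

$6,533

Monthly rate r = 26.1%/12 = 2.175% = 0.02175.
Payoff takes n = ⌈−ln(1 − rB₀/P)/ln(1+r)⌉ = ⌈63.211⌉ = 64 payments; the last is $47.94.
Total paid = 63·$225.00 + $47.94 = $14,222.94.
Total interest = total paid − principal = $14,222.94 − $7,690.00 = $6,532.94.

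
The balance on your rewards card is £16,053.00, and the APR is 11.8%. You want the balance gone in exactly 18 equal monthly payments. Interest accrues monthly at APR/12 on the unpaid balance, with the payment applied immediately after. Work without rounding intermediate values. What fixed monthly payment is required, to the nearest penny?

Monthly rate r = 11.8%/12 = 0.983333% = 0.00983333.
Level-payment amortization: P = B₀·r / (1 − (1+r)^(−n)) = 16053.00·0.00983333 / (1 − 1.00983^(−18)).
Denominator 1 − (1+r)^(−18) = 0.161495569.
P = 157.855 / 0.161495569 ≈ 977.45.

£977.45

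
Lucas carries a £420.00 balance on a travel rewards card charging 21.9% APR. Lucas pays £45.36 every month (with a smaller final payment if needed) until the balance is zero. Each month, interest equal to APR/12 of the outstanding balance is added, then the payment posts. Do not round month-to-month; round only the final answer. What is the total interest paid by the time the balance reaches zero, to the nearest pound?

£44

Monthly rate r = 21.9%/12 = 1.825% = 0.01825.
Payoff takes n = ⌈−ln(1 − rB₀/P)/ln(1+r)⌉ = ⌈10.235⌉ = 11 payments; the last is £10.73.
Total paid = 10·£45.36 + £10.73 = £464.33.
Total interest = total paid − principal = £464.33 − £420.00 = £44.33.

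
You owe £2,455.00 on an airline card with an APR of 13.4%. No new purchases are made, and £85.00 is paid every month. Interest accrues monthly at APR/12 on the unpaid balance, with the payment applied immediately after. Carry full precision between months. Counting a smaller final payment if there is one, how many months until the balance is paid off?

36 months

Monthly rate r = 13.4%/12 = 1.11667% = 0.0111667.
Recurrence: B ← B·(1+r) − £85.00.
Month 1: interest £27.41; balance after payment £2,397.41.
Month 2: interest £26.77; balance after payment £2,339.19.
Closed form: n = −ln(1 − rB₀/P)/ln(1+r) = −ln(0.67748)/ln(1.01117) ≈ 35.064, so the balance reaches zero during payment 36.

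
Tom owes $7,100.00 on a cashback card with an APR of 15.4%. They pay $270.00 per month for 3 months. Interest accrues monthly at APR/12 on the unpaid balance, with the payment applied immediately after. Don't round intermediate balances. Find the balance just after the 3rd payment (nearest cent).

Monthly rate r = 15.4%/12 = 1.28333% = 0.0128333.
Each month: B ← B·(1+r) − $270.00.
Month 1: interest $91.12; balance after payment $6,921.12.
Month 2: interest $88.82; balance after payment $6,739.94.
Month 3: interest $86.50; balance after payment $6,556.43.

$6,556.43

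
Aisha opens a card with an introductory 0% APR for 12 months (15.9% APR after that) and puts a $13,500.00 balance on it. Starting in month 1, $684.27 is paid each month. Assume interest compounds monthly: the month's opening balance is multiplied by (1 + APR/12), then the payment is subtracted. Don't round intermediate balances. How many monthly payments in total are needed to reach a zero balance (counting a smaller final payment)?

21 payments

Promo months 1–12 at r₀ = 0%/12 = 0; months 13+ at r₁ = 15.9%/12 = 0.01325.
After month 12 (no interest yet): B = $13,500.00 − 12·$684.27 = $5,288.76.
Then at r₁ with $684.27/mo: n₂ = −ln(1 − r₁·B/P)/ln(1+r₁) ≈ 8.21 → 9 more payments.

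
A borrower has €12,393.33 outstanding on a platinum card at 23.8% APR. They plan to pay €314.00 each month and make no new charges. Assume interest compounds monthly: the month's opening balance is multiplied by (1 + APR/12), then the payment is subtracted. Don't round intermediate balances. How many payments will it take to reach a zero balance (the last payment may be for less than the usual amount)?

Monthly rate r = 23.8%/12 = 1.98333% = 0.0198333.
Recurrence: B ← B·(1+r) − €314.00.
Month 1: interest €245.80; balance after payment €12,325.13.
Month 2: interest €244.45; balance after payment €12,255.58.
Closed form: n = −ln(1 − rB₀/P)/ln(1+r) = −ln(0.21719)/ln(1.01983) ≈ 77.751, so the balance reaches zero during payment 78.

78 months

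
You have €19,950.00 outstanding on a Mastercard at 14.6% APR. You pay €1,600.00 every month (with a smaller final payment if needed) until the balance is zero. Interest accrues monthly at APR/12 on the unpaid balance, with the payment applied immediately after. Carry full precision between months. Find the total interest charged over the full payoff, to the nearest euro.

Monthly rate r = 14.6%/12 = 1.21667% = 0.0121667.
Payoff takes n = ⌈−ln(1 − rB₀/P)/ln(1+r)⌉ = ⌈13.605⌉ = 14 payments; the last is €969.78.
Total paid = 13·€1,600.00 + €969.78 = €21,769.78.
Total interest = total paid − principal = €21,769.78 − €19,950.00 = €1,819.78.

€1,820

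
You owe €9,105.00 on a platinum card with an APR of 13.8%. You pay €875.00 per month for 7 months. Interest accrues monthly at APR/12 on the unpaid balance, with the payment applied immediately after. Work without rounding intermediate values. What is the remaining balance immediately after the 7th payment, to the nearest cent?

€3,523.32

Monthly rate r = 13.8%/12 = 1.15% = 0.0115.
Each month: B ← B·(1+r) − €875.00.
Month 1: interest €104.71; balance after payment €8,334.71.
Month 2: interest €95.85; balance after payment €7,555.56.
Month 3: interest €86.89; balance after payment €6,767.45.
Month 4: interest €77.83; balance after payment €5,970.27.
Month 5: interest €68.66; balance after payment €5,163.93.
Month 6: interest €59.39; balance after payment €4,348.31.
Month 7: interest €50.01; balance after payment €3,523.32.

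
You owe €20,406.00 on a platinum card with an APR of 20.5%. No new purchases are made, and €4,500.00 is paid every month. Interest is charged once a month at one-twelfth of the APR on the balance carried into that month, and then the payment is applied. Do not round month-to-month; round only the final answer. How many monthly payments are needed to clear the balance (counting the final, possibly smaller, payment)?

5 payments

Monthly rate r = 20.5%/12 = 1.70833% = 0.0170833.
Recurrence: B ← B·(1+r) − €4,500.00.
Month 1: interest €348.60; balance after payment €16,254.60.
Month 2: interest €277.68; balance after payment €12,032.29.
Month 3: interest €205.55; balance after payment €7,737.84.
Month 4: interest €132.19; balance after payment €3,370.02.
Month 5: interest €57.57; balance after payment €0.00.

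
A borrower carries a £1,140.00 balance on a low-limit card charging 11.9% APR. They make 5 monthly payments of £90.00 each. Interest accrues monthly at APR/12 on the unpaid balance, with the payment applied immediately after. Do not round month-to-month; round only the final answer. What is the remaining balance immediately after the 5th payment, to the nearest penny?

£738.64

Monthly rate r = 11.9%/12 = 0.991667% = 0.00991667.
Each month: B ← B·(1+r) − £90.00.
Month 1: interest £11.31; balance after payment £1,061.31.
Month 2: interest £10.52; balance after payment £981.83.
Month 3: interest £9.74; balance after payment £901.57.
Month 4: interest £8.94; balance after payment £820.51.
Month 5: interest £8.14; balance after payment £738.64.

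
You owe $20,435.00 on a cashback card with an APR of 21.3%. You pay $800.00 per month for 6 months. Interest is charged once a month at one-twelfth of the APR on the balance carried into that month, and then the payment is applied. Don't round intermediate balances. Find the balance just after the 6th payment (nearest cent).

Monthly rate r = 21.3%/12 = 1.775% = 0.01775.
Each month: B ← B·(1+r) − $800.00.
Month 1: interest $362.72; balance after payment $19,997.72.
Month 2: interest $354.96; balance after payment $19,552.68.
Month 3: interest $347.06; balance after payment $19,099.74.
Month 4: interest $339.02; balance after payment $18,638.76.
Month 5: interest $330.84; balance after payment $18,169.60.
Month 6: interest $322.51; balance after payment $17,692.11.

$17,692.11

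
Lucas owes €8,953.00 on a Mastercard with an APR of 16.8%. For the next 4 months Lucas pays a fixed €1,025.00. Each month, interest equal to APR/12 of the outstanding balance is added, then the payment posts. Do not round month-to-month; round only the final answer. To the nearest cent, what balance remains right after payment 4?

€5,278.09

Monthly rate r = 16.8%/12 = 1.4% = 0.014.
Each month: B ← B·(1+r) − €1,025.00.
Month 1: interest €125.34; balance after payment €8,053.34.
Month 2: interest €112.75; balance after payment €7,141.09.
Month 3: interest €99.98; balance after payment €6,216.06.
Month 4: interest €87.02; balance after payment €5,278.09.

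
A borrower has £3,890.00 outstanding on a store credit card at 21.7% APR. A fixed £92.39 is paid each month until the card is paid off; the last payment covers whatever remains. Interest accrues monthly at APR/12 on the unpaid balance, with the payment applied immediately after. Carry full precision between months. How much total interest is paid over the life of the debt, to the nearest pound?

Monthly rate r = 21.7%/12 = 1.80833% = 0.0180833.
Payoff takes n = ⌈−ln(1 − rB₀/P)/ln(1+r)⌉ = ⌈79.953⌉ = 80 payments; the last is £88.06.
Total paid = 79·£92.39 + £88.06 = £7,386.87.
Total interest = total paid − principal = £7,386.87 − £3,890.00 = £3,496.87.

£3,497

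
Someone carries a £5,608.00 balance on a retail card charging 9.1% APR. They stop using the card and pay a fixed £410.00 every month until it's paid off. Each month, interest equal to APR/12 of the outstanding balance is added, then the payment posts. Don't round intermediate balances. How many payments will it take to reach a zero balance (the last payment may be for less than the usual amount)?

Monthly rate r = 9.1%/12 = 0.758333% = 0.00758333.
Recurrence: B ← B·(1+r) − £410.00.
Month 1: interest £42.53; balance after payment £5,240.53.
Month 2: interest £39.74; balance after payment £4,870.27.
Closed form: n = −ln(1 − rB₀/P)/ln(1+r) = −ln(0.89627)/ln(1.00758) ≈ 14.495, so the balance reaches zero during payment 15.

15 payments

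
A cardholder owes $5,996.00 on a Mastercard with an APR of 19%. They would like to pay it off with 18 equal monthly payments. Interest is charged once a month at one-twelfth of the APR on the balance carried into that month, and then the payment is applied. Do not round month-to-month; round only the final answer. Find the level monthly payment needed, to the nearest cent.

$385.44

Monthly rate r = 19%/12 = 1.58333% = 0.0158333.
Level-payment amortization: P = B₀·r / (1 − (1+r)^(−n)) = 5996.00·0.0158333 / (1 − 1.01583^(−18)).
Denominator 1 − (1+r)^(−18) = 0.246304838.
P = 94.9367 / 0.246304838 ≈ 385.44.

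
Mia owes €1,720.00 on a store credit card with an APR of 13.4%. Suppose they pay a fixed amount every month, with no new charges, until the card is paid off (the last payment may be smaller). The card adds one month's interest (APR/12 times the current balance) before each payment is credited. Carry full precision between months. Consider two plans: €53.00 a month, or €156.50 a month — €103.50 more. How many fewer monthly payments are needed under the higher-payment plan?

Monthly rate r = 13.4%/12 = 1.11667% = 0.0111667.
At €53.00/mo: n = ⌈−ln(1 − rB₀/P)/ln(1+r)⌉ = 41 payments (last €27.93); total interest = total paid − €1,720.00 = €427.93.
At €156.50/mo: 12 payments (last €123.93); total interest €125.43.
Payments saved = 41 − 12 = 29.

29 fewer payments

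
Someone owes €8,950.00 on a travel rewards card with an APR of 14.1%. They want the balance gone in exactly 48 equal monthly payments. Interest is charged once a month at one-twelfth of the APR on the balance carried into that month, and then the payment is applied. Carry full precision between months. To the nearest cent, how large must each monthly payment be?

Monthly rate r = 14.1%/12 = 1.175% = 0.01175.
Level-payment amortization: P = B₀·r / (1 − (1+r)^(−n)) = 8950.00·0.01175 / (1 − 1.01175^(−48)).
Denominator 1 − (1+r)^(−48) = 0.429197623.
P = 105.162 / 0.429197623 ≈ 245.02.

€245.02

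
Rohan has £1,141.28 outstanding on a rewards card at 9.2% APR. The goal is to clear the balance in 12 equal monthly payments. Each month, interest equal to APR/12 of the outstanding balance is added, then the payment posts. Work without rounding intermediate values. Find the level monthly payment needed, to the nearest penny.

£99.91

Monthly rate r = 9.2%/12 = 0.766667% = 0.00766667.
Level-payment amortization: P = B₀·r / (1 − (1+r)^(−n)) = 1141.28·0.00766667 / (1 − 1.00767^(−12)).
Denominator 1 − (1+r)^(−12) = 0.0875747599.
P = 8.74981 / 0.0875747599 ≈ 99.91.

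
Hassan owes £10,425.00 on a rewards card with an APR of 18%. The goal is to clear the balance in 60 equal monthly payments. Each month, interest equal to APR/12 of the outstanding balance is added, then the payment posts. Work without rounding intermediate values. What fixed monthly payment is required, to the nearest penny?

Monthly rate r = 18%/12 = 1.5% = 0.015.
Level-payment amortization: P = B₀·r / (1 − (1+r)^(−n)) = 10425.00·0.015 / (1 − 1.015^(−60)).
Denominator 1 − (1+r)^(−60) = 0.590704033.
P = 156.375 / 0.590704033 ≈ 264.73.

£264.73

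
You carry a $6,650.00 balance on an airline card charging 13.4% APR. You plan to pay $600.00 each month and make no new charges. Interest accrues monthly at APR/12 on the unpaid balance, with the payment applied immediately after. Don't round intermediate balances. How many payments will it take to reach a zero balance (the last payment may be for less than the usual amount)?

Monthly rate r = 13.4%/12 = 1.11667% = 0.0111667.
Recurrence: B ← B·(1+r) − $600.00.
Month 1: interest $74.26; balance after payment $6,124.26.
Month 2: interest $68.39; balance after payment $5,592.65.
Closed form: n = −ln(1 − rB₀/P)/ln(1+r) = −ln(0.87624)/ln(1.01117) ≈ 11.898, so the balance reaches zero during payment 12.

12 months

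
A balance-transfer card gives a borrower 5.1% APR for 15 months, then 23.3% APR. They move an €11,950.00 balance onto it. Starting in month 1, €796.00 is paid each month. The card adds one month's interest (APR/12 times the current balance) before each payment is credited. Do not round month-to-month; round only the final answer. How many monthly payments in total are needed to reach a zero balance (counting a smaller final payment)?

16 months

Promo months 1–15 at r₀ = 5.1%/12 = 0.00425; months 16+ at r₁ = 23.3%/12 = 0.0194167.
After month 15: iterate B ← B·(1+r₀) − €796.00 for 15 months → €433.06.
Then at r₁ with €796.00/mo: n₂ = −ln(1 − r₁·B/P)/ln(1+r₁) ≈ 0.55 → 1 more payments.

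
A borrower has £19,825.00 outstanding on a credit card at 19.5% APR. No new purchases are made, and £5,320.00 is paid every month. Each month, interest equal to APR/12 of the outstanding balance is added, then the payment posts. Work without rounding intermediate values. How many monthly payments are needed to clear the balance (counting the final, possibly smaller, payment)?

Monthly rate r = 19.5%/12 = 1.625% = 0.01625.
Recurrence: B ← B·(1+r) − £5,320.00.
Month 1: interest £322.16; balance after payment £14,827.16.
Month 2: interest £240.94; balance after payment £9,748.10.
Month 3: interest £158.41; balance after payment £4,586.50.
Month 4: interest £74.53; balance after payment £0.00.

4 payments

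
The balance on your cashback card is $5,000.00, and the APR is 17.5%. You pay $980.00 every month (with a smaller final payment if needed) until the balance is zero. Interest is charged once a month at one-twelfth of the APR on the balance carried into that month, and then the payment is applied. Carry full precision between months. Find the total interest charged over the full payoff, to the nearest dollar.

Monthly rate r = 17.5%/12 = 1.45833% = 0.0145833.
Payoff takes n = ⌈−ln(1 − rB₀/P)/ln(1+r)⌉ = ⌈5.340⌉ = 6 payments; the last is $335.17.
Total paid = 5·$980.00 + $335.17 = $5,235.17.
Total interest = total paid − principal = $5,235.17 − $5,000.00 = $235.17.

$235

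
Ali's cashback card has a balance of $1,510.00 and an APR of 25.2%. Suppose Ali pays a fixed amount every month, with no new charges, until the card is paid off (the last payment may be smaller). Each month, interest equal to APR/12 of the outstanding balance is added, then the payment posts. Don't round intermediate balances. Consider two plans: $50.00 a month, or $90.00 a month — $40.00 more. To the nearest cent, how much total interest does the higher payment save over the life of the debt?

$538.44

Monthly rate r = 25.2%/12 = 2.1% = 0.021.
At $50.00/mo: n = ⌈−ln(1 − rB₀/P)/ln(1+r)⌉ = 49 payments (last $19.63); total interest = total paid − $1,510.00 = $909.63.
At $90.00/mo: 21 payments (last $81.19); total interest $371.19.
Interest saved = $909.63 − $371.19 = $538.44.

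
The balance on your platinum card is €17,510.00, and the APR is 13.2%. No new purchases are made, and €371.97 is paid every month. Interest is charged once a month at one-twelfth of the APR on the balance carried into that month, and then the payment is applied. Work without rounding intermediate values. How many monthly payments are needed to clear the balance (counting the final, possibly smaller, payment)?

67 payments

Monthly rate r = 13.2%/12 = 1.1% = 0.011.
Recurrence: B ← B·(1+r) − €371.97.
Month 1: interest €192.61; balance after payment €17,330.64.
Month 2: interest €190.64; balance after payment €17,149.31.
Closed form: n = −ln(1 − rB₀/P)/ln(1+r) = −ln(0.48219)/ln(1.011) ≈ 66.675, so the balance reaches zero during payment 67.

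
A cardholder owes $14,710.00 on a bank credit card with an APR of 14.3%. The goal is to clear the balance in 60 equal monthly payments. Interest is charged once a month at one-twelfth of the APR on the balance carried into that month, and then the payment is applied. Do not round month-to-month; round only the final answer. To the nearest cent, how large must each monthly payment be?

Monthly rate r = 14.3%/12 = 1.19167% = 0.0119167.
Level-payment amortization: P = B₀·r / (1 − (1+r)^(−n)) = 14710.00·0.0119167 / (1 − 1.01192^(−60)).
Denominator 1 − (1+r)^(−60) = 0.508735862.
P = 175.294 / 0.508735862 ≈ 344.57.

$344.57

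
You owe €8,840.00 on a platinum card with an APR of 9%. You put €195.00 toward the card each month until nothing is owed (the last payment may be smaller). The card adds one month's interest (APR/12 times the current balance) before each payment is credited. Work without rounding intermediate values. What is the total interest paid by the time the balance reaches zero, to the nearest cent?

Monthly rate r = 9%/12 = 0.75% = 0.0075.
Payoff takes n = ⌈−ln(1 − rB₀/P)/ln(1+r)⌉ = ⌈55.610⌉ = 56 payments; the last is €119.04.
Total paid = 55·€195.00 + €119.04 = €10,844.04.
Total interest = total paid − principal = €10,844.04 − €8,840.00 = €2,004.04.

€2,004.04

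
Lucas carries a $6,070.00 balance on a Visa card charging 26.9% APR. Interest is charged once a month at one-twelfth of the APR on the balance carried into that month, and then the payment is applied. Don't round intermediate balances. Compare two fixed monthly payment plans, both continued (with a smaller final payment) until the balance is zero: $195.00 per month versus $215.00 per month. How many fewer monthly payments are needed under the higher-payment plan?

8 fewer payments

Monthly rate r = 26.9%/12 = 2.24167% = 0.0224167.
At $195.00/mo: n = ⌈−ln(1 − rB₀/P)/ln(1+r)⌉ = 54 payments (last $190.68); total interest = total paid − $6,070.00 = $4,455.68.
At $215.00/mo: 46 payments (last $43.60); total interest $3,648.60.
Payments saved = 54 − 46 = 8.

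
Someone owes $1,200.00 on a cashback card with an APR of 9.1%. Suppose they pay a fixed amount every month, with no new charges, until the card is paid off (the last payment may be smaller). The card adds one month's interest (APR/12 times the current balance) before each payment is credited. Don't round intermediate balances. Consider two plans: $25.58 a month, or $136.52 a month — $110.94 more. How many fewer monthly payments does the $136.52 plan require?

Monthly rate r = 9.1%/12 = 0.758333% = 0.00758333.
At $25.58/mo: n = ⌈−ln(1 − rB₀/P)/ln(1+r)⌉ = 59 payments (last $5.06); total interest = total paid − $1,200.00 = $288.70.
At $136.52/mo: 10 payments (last $17.95); total interest $46.63.
Payments saved = 59 − 10 = 49.

49 fewer payments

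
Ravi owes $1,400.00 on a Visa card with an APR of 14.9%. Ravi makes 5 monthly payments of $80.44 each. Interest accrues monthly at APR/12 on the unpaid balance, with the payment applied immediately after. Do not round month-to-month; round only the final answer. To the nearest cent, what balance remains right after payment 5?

$1,076.79

Monthly rate r = 14.9%/12 = 1.24167% = 0.0124167.
Each month: B ← B·(1+r) − $80.44.
Month 1: interest $17.38; balance after payment $1,336.94.
Month 2: interest $16.60; balance after payment $1,273.10.
Month 3: interest $15.81; balance after payment $1,208.47.
Month 4: interest $15.01; balance after payment $1,143.04.
Month 5: interest $14.19; balance after payment $1,076.79.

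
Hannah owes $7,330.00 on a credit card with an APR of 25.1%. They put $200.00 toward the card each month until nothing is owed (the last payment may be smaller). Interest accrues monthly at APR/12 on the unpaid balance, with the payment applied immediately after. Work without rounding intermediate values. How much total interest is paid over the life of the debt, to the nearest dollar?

$6,728

Monthly rate r = 25.1%/12 = 2.09167% = 0.0209167.
Payoff takes n = ⌈−ln(1 − rB₀/P)/ln(1+r)⌉ = ⌈70.286⌉ = 71 payments; the last is $57.61.
Total paid = 70·$200.00 + $57.61 = $14,057.61.
Total interest = total paid − principal = $14,057.61 − $7,330.00 = $6,727.61.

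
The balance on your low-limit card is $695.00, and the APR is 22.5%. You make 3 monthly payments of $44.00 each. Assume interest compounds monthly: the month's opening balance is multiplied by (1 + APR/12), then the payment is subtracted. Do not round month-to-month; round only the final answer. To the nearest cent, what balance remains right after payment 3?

Monthly rate r = 22.5%/12 = 1.875% = 0.01875.
Each month: B ← B·(1+r) − $44.00.
Month 1: interest $13.03; balance after payment $664.03.
Month 2: interest $12.45; balance after payment $632.48.
Month 3: interest $11.86; balance after payment $600.34.

$600.34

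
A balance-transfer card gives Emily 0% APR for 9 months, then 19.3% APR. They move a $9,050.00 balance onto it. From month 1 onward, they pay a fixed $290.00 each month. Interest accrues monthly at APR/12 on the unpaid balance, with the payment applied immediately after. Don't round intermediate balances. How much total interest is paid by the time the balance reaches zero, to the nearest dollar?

Promo months 1–9 at r₀ = 0%/12 = 0; months 10+ at r₁ = 19.3%/12 = 0.0160833.
After month 9 (no interest yet): B = $9,050.00 − 9·$290.00 = $6,440.00.
Then at r₁ with $290.00/mo: n₂ = −ln(1 − r₁·B/P)/ln(1+r₁) ≈ 27.69 → 28 more payments.
Total paid = 36·$290.00 + $201.62 = $10,641.62; interest = $10,641.62 − $9,050.00 = $1,591.62.

$1,592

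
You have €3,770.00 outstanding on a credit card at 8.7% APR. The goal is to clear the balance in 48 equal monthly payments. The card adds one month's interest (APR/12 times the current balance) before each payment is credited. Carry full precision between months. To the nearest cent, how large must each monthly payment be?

€93.28

Monthly rate r = 8.7%/12 = 0.725% = 0.00725.
Level-payment amortization: P = B₀·r / (1 − (1+r)^(−n)) = 3770.00·0.00725 / (1 − 1.00725^(−48)).
Denominator 1 − (1+r)^(−48) = 0.293014105.
P = 27.3325 / 0.293014105 ≈ 93.28.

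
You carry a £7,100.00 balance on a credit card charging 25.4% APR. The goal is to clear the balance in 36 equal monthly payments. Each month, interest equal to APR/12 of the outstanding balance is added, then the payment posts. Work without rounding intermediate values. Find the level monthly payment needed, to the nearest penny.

Monthly rate r = 25.4%/12 = 2.11667% = 0.0211667.
Level-payment amortization: P = B₀·r / (1 − (1+r)^(−n)) = 7100.00·0.0211667 / (1 − 1.02117^(−36)).
Denominator 1 − (1+r)^(−36) = 0.529541497.
P = 150.283 / 0.529541497 ≈ 283.80.

£283.80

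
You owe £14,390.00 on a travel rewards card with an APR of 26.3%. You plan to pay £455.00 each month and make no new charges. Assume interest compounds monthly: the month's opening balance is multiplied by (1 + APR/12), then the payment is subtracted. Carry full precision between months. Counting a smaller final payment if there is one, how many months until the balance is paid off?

Monthly rate r = 26.3%/12 = 2.19167% = 0.0219167.
Recurrence: B ← B·(1+r) − £455.00.
Month 1: interest £315.38; balance after payment £14,250.38.
Month 2: interest £312.32; balance after payment £14,107.70.
Closed form: n = −ln(1 − rB₀/P)/ln(1+r) = −ln(0.30686)/ln(1.02192) ≈ 54.492, so the balance reaches zero during payment 55.

55 months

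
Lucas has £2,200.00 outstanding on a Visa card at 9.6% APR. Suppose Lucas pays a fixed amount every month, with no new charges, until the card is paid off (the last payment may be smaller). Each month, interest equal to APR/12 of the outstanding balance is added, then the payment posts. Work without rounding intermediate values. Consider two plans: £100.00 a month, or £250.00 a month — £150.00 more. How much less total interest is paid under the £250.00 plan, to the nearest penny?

£139.03

Monthly rate r = 9.6%/12 = 0.8% = 0.008.
At £100.00/mo: n = ⌈−ln(1 − rB₀/P)/ln(1+r)⌉ = 25 payments (last £29.56); total interest = total paid − £2,200.00 = £229.56.
At £250.00/mo: 10 payments (last £40.53); total interest £90.53.
Interest saved = £229.56 − £90.53 = £139.03.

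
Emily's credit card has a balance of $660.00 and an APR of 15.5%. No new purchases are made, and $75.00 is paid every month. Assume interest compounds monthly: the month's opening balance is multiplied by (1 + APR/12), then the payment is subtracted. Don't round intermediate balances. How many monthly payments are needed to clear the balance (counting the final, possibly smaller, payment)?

Monthly rate r = 15.5%/12 = 1.29167% = 0.0129167.
Recurrence: B ← B·(1+r) − $75.00.
Month 1: interest $8.53; balance after payment $593.52.
Month 2: interest $7.67; balance after payment $526.19.
Closed form: n = −ln(1 − rB₀/P)/ln(1+r) = −ln(0.88633)/ln(1.01292) ≈ 9.402, so the balance reaches zero during payment 10.

10 payments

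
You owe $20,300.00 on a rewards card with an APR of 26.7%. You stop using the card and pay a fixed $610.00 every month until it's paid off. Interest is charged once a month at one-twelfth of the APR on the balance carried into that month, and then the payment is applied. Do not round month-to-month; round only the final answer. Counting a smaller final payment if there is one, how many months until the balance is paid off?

62 months

Monthly rate r = 26.7%/12 = 2.225% = 0.02225.
Recurrence: B ← B·(1+r) − $610.00.
Month 1: interest $451.67; balance after payment $20,141.67.
Month 2: interest $448.15; balance after payment $19,979.83.
Closed form: n = −ln(1 − rB₀/P)/ln(1+r) = −ln(0.25955)/ln(1.02225) ≈ 61.293, so the balance reaches zero during payment 62.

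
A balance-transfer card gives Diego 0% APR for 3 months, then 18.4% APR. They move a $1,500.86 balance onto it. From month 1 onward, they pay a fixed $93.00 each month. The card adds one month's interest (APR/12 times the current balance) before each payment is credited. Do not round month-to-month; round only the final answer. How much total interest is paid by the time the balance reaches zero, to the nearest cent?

Promo months 1–3 at r₀ = 0%/12 = 0; months 4+ at r₁ = 18.4%/12 = 0.0153333.
After month 3 (no interest yet): B = $1,500.86 − 3·$93.00 = $1,221.86.
Then at r₁ with $93.00/mo: n₂ = −ln(1 − r₁·B/P)/ln(1+r₁) ≈ 14.78 → 15 more payments.
Total paid = 17·$93.00 + $73.00 = $1,654.00; interest = $1,654.00 − $1,500.86 = $153.14.

$153.14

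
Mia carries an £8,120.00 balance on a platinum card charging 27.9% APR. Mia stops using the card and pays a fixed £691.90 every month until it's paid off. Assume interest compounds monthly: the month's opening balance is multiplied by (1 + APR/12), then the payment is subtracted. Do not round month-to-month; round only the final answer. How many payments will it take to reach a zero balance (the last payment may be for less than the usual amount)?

14 payments

Monthly rate r = 27.9%/12 = 2.325% = 0.02325.
Recurrence: B ← B·(1+r) − £691.90.
Month 1: interest £188.79; balance after payment £7,616.89.
Month 2: interest £177.09; balance after payment £7,102.08.
Closed form: n = −ln(1 − rB₀/P)/ln(1+r) = −ln(0.72714)/ln(1.02325) ≈ 13.863, so the balance reaches zero during payment 14.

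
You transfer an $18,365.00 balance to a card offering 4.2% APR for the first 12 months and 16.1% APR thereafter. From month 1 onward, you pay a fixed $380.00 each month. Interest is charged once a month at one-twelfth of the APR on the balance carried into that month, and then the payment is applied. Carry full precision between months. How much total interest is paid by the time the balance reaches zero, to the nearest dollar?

$6,654

Promo months 1–12 at r₀ = 4.2%/12 = 0.0035; months 13+ at r₁ = 16.1%/12 = 0.0134167.
After month 12: iterate B ← B·(1+r₀) − $380.00 for 12 months → $14,502.54.
Then at r₁ with $380.00/mo: n₂ = −ln(1 − r₁·B/P)/ln(1+r₁) ≈ 53.84 → 54 more payments.
Total paid = 65·$380.00 + $318.81 = $25,018.81; interest = $25,018.81 − $18,365.00 = $6,653.81.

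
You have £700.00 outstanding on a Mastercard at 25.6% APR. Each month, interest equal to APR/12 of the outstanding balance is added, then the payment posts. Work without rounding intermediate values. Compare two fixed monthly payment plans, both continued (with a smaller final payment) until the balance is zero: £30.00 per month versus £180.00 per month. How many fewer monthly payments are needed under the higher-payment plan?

28 fewer payments

Monthly rate r = 25.6%/12 = 2.13333% = 0.0213333.
At £30.00/mo: n = ⌈−ln(1 − rB₀/P)/ln(1+r)⌉ = 33 payments (last £18.87); total interest = total paid − £700.00 = £278.87.
At £180.00/mo: 5 payments (last £18.69); total interest £38.69.
Payments saved = 33 − 5 = 28.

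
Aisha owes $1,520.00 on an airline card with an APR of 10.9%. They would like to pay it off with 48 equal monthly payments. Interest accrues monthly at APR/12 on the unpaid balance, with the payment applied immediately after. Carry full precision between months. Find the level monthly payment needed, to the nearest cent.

Monthly rate r = 10.9%/12 = 0.908333% = 0.00908333.
Level-payment amortization: P = B₀·r / (1 − (1+r)^(−n)) = 1520.00·0.00908333 / (1 − 1.00908^(−48)).
Denominator 1 − (1+r)^(−48) = 0.352108311.
P = 13.8067 / 0.352108311 ≈ 39.21.

$39.21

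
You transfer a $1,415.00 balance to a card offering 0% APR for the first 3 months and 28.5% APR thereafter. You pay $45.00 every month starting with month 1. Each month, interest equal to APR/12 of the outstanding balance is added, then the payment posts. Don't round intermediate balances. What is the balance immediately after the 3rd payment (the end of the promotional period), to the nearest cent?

$1,280.00

Promo months 1–3 at r₀ = 0%/12 = 0; months 4+ at r₁ = 28.5%/12 = 0.02375.
After month 3 (no interest yet): B = $1,415.00 − 3·$45.00 = $1,280.00.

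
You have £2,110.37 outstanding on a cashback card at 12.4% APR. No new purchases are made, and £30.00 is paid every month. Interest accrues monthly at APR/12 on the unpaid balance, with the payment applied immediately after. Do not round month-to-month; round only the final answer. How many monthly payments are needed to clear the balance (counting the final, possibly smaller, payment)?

127 payments

Monthly rate r = 12.4%/12 = 1.03333% = 0.0103333.
Recurrence: B ← B·(1+r) − £30.00.
Month 1: interest £21.81; balance after payment £2,102.18.
Month 2: interest £21.72; balance after payment £2,093.90.
Closed form: n = −ln(1 − rB₀/P)/ln(1+r) = −ln(0.27309)/ln(1.01033) ≈ 126.255, so the balance reaches zero during payment 127.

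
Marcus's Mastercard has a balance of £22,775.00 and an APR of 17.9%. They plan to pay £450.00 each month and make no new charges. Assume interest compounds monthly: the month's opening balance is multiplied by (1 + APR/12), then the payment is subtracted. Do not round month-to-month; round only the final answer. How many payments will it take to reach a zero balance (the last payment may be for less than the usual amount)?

95 payments

Monthly rate r = 17.9%/12 = 1.49167% = 0.0149167.
Recurrence: B ← B·(1+r) − £450.00.
Month 1: interest £339.73; balance after payment £22,664.73.
Month 2: interest £338.08; balance after payment £22,552.81.
Closed form: n = −ln(1 − rB₀/P)/ln(1+r) = −ln(0.24505)/ln(1.01492) ≈ 94.978, so the balance reaches zero during payment 95.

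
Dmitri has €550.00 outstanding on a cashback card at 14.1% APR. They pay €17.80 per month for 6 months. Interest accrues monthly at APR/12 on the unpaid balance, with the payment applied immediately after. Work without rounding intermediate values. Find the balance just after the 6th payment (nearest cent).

Monthly rate r = 14.1%/12 = 1.175% = 0.01175.
Each month: B ← B·(1+r) − €17.80.
Month 1: interest €6.46; balance after payment €538.66.
Month 2: interest €6.33; balance after payment €527.19.
Month 3: interest €6.19; balance after payment €515.59.
Month 4: interest €6.06; balance after payment €503.84.
Month 5: interest €5.92; balance after payment €491.96.
Month 6: interest €5.78; balance after payment €479.95.

€479.95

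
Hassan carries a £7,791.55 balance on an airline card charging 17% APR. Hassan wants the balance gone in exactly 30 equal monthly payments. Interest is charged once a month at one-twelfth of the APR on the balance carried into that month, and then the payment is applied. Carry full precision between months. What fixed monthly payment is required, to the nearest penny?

£320.61

Monthly rate r = 17%/12 = 1.41667% = 0.0141667.
Level-payment amortization: P = B₀·r / (1 − (1+r)^(−n)) = 7791.55·0.0141667 / (1 − 1.01417^(−30)).
Denominator 1 − (1+r)^(−30) = 0.344277578.
P = 110.38 / 0.344277578 ≈ 320.61.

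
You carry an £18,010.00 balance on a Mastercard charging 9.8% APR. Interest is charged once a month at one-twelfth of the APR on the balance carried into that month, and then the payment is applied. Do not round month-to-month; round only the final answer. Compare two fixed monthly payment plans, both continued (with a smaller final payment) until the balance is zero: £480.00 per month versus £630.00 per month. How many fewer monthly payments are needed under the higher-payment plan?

Monthly rate r = 9.8%/12 = 0.816667% = 0.00816667.
At £480.00/mo: n = ⌈−ln(1 − rB₀/P)/ln(1+r)⌉ = 45 payments (last £473.03); total interest = total paid − £18,010.00 = £3,583.03.
At £630.00/mo: 33 payments (last £434.33); total interest £2,584.33.
Payments saved = 45 − 33 = 12.

12 fewer payments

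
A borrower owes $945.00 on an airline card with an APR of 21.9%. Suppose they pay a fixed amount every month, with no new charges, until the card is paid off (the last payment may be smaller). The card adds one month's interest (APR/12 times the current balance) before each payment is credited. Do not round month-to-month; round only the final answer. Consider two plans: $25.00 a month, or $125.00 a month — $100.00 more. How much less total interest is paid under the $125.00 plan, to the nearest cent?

Monthly rate r = 21.9%/12 = 1.825% = 0.01825.
At $25.00/mo: n = ⌈−ln(1 − rB₀/P)/ln(1+r)⌉ = 65 payments (last $18.33); total interest = total paid − $945.00 = $673.33.
At $125.00/mo: 9 payments (last $26.32); total interest $81.32.
Interest saved = $673.33 − $81.32 = $592.01.

$592.01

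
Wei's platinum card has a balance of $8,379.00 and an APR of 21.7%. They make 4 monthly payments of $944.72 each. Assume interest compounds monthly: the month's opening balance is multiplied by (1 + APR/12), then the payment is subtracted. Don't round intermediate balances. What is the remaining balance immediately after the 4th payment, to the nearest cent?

Monthly rate r = 21.7%/12 = 1.80833% = 0.0180833.
Each month: B ← B·(1+r) − $944.72.
Month 1: interest $151.52; balance after payment $7,585.80.
Month 2: interest $137.18; balance after payment $6,778.26.
Month 3: interest $122.57; balance after payment $5,956.11.
Month 4: interest $107.71; balance after payment $5,119.10.

$5,119.10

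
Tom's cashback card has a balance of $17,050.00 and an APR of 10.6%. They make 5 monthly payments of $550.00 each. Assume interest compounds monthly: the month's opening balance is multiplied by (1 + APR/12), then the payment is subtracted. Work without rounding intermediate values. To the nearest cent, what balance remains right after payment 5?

Monthly rate r = 10.6%/12 = 0.883333% = 0.00883333.
Each month: B ← B·(1+r) − $550.00.
Month 1: interest $150.61; balance after payment $16,650.61.
Month 2: interest $147.08; balance after payment $16,247.69.
Month 3: interest $143.52; balance after payment $15,841.21.
Month 4: interest $139.93; balance after payment $15,431.14.
Month 5: interest $136.31; balance after payment $15,017.45.

$15,017.45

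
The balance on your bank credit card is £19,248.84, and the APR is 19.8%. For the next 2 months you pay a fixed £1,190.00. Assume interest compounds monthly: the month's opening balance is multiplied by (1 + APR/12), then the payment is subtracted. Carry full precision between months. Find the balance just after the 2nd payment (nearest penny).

Monthly rate r = 19.8%/12 = 1.65% = 0.0165.
Each month: B ← B·(1+r) − £1,190.00.
Month 1: interest £317.61; balance after payment £18,376.45.
Month 2: interest £303.21; balance after payment £17,489.66.

£17,489.66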